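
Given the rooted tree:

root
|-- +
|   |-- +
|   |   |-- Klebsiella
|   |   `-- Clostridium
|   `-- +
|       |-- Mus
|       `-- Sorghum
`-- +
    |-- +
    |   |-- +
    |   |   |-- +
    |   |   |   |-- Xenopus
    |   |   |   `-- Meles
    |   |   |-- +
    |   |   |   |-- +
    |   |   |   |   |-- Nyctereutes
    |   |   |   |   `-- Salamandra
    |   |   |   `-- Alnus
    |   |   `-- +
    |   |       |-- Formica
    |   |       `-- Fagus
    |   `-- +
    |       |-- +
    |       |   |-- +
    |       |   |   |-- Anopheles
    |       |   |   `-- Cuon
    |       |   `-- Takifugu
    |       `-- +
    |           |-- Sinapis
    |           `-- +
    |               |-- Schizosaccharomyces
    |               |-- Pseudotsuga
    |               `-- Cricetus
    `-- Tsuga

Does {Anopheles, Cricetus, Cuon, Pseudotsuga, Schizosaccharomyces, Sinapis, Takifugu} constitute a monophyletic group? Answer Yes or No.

Yes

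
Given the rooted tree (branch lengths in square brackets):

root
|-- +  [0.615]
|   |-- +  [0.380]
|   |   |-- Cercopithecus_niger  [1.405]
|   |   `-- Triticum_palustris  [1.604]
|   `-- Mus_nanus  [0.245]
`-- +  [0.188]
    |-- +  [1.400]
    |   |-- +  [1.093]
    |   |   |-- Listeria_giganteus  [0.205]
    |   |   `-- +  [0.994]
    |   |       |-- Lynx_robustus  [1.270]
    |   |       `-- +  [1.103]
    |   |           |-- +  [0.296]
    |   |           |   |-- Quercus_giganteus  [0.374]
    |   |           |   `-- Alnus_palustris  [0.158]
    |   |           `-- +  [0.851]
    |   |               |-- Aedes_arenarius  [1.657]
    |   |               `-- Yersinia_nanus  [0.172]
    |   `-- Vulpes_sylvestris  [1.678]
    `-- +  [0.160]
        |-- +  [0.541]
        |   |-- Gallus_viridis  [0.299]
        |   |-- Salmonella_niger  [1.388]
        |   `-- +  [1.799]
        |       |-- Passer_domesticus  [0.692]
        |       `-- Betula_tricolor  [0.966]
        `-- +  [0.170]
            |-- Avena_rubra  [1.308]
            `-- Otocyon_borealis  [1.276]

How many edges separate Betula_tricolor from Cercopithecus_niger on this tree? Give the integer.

The MRCA of Betula_tricolor and Cercopithecus_niger is the root of the tree.
From Betula_tricolor up to that node: 5 branches. From Cercopithecus_niger up to the same node: 3 branches. Total: 5 + 3 = 8.

8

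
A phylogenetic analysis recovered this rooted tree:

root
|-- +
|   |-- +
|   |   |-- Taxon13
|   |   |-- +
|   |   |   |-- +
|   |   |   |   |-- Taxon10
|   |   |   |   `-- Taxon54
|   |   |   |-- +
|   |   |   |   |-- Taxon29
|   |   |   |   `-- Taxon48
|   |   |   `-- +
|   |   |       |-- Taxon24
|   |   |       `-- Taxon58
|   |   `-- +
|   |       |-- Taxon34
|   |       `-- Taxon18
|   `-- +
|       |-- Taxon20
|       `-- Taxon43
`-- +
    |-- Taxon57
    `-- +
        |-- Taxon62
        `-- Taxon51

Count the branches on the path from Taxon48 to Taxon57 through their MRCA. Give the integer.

7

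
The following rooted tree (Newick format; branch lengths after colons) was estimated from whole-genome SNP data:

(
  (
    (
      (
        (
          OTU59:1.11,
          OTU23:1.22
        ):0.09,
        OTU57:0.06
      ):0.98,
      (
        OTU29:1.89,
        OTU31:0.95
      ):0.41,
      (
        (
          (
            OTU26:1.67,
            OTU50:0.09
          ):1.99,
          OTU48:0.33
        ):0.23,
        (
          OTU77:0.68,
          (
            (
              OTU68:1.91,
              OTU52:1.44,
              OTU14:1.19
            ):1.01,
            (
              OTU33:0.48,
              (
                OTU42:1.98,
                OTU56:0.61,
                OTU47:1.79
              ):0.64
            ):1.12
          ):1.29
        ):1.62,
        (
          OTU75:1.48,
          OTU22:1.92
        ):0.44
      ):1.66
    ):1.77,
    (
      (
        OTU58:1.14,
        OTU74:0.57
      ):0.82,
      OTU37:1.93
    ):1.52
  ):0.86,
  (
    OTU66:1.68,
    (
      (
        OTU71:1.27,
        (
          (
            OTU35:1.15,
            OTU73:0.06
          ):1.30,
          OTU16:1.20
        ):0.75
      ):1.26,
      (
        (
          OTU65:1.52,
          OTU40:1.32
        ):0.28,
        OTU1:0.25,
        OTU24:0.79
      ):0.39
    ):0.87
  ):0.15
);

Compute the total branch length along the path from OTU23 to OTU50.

The path runs OTU23 → … → MRCA → … → OTU50; the MRCA is the node subtending (((OTU59,OTU23),OTU57),(OTU29,OTU31),(((OTU26,OTU50),OTU48),(OTU77,((OTU68,OTU52,OTU14),(OTU33,(OTU42,OTU56,OTU47)))),(OTU75,OTU22))).
Branch lengths along that path: 1.22 + 0.09 + 0.98 + 1.66 + 0.23 + 1.99 + 0.09 = 6.26.

6.26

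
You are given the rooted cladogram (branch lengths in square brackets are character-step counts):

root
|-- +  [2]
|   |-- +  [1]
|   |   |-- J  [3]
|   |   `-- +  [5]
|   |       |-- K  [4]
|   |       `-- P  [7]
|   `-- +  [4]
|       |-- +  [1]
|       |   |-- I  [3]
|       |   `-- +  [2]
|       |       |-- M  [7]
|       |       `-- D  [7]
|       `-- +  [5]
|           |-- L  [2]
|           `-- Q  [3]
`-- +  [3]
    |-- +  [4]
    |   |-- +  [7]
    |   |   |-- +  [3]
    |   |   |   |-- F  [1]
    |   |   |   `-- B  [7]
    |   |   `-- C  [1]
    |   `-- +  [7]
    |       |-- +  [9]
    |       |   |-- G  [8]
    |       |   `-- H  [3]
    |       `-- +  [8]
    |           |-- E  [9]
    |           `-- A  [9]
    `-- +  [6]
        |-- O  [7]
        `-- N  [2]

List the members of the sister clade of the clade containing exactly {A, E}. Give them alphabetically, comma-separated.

The clade containing exactly {A, E} attaches to the tree at the node subtending ((G,H),(E,A)).
The other lineage descending from that same node — the sister group — is (G,H); its 2 tips in alphabetical order are the answer.

G, H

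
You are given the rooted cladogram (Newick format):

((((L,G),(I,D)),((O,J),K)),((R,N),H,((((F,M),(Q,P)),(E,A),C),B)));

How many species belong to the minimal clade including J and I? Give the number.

The MRCA of J and I is the node subtending (((L,G),(I,D)),((O,J),K)).
That clade contains 7 terminal taxa: D, G, I, J, K, L, O.

7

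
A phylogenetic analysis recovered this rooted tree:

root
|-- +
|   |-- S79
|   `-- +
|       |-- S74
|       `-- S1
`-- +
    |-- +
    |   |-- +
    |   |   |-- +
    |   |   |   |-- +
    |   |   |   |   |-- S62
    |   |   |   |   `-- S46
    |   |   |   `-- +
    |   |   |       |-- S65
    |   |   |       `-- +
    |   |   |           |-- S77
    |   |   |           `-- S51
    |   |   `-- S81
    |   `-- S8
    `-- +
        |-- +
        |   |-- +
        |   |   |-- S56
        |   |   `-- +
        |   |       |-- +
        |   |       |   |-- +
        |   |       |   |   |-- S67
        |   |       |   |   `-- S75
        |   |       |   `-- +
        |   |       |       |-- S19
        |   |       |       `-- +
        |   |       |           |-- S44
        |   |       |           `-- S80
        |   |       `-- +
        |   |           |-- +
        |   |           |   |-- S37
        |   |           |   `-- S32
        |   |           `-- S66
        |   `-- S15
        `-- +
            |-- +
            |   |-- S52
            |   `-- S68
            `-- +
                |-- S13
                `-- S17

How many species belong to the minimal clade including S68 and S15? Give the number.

14

The MRCA of S68 and S15 is the node subtending (((S56,(((S67,S75),(S19,(S44,S80))),((S37,S32),S66))),S15),((S52,S68),(S13,S17))).
That clade contains 14 terminal taxa: S13, S15, S17, S19, S32, S37, S44, S52, S56, S66, S67, S68, S75, S80.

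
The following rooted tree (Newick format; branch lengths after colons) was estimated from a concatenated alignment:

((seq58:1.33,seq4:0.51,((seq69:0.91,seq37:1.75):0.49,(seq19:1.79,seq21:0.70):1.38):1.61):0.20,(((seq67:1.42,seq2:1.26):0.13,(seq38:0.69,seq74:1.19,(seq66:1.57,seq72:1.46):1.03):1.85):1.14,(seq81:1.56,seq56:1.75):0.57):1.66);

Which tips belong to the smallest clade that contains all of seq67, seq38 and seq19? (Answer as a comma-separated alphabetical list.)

Tracing seq67: it sits inside (seq67,seq2).
Tracing seq38: it sits inside (seq38,seq74,(seq66,seq72)).
Tracing seq19: it sits inside (seq19,seq21).
The smallest clade enclosing all 3 is the whole tree (their MRCA is the root), so the answer is all 14 tips in alphabetical order.

seq19, seq2, seq21, seq37, seq38, seq4, seq56, seq58, seq66, seq67, seq69, seq72, seq74, seq81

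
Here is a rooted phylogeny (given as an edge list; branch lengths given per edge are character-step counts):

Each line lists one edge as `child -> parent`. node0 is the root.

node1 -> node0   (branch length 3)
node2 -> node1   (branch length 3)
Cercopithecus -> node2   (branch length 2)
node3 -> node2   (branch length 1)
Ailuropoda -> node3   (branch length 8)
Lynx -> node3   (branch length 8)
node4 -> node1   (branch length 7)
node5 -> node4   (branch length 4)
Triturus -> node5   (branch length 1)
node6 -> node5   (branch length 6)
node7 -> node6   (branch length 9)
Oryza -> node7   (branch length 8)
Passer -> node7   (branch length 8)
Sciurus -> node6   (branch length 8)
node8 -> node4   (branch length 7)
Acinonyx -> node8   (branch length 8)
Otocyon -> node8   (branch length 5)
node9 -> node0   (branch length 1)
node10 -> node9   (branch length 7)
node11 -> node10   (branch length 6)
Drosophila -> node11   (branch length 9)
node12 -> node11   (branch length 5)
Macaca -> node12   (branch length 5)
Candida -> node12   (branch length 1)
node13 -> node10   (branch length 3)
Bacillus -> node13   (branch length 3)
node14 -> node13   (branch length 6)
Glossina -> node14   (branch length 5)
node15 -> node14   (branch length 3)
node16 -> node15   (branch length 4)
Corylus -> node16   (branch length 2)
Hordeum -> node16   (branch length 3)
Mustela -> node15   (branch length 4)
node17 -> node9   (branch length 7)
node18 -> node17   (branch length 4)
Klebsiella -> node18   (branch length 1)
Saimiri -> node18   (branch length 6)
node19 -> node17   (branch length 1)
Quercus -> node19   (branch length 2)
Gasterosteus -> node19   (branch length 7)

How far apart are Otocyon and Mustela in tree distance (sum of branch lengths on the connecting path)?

46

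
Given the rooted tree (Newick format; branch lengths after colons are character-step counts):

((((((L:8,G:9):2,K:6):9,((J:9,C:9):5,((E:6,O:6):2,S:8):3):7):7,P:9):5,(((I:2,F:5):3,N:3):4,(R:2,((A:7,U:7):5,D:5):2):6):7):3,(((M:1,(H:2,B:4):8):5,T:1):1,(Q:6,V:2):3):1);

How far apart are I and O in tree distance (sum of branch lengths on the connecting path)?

The path runs I → … → MRCA → … → O; the MRCA is the node subtending (((((L,G),K),((J,C),((E,O),S))),P),(((I,F),N),(R,((A,U),D)))).
Branch lengths along that path: 2 + 3 + 4 + 7 + 5 + 7 + 7 + 3 + 2 + 6 = 46.

46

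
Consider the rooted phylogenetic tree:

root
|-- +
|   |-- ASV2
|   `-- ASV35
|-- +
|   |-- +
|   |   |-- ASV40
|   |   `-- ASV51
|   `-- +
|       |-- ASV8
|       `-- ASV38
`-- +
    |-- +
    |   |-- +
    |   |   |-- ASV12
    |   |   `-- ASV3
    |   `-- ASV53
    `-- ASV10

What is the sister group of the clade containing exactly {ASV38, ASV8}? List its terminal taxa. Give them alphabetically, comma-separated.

ASV40, ASV51

The clade containing exactly {ASV38, ASV8} attaches to the tree at the node subtending ((ASV40,ASV51),(ASV8,ASV38)).
The other lineage descending from that same node — the sister group — is (ASV40,ASV51); its 2 tips in alphabetical order are the answer.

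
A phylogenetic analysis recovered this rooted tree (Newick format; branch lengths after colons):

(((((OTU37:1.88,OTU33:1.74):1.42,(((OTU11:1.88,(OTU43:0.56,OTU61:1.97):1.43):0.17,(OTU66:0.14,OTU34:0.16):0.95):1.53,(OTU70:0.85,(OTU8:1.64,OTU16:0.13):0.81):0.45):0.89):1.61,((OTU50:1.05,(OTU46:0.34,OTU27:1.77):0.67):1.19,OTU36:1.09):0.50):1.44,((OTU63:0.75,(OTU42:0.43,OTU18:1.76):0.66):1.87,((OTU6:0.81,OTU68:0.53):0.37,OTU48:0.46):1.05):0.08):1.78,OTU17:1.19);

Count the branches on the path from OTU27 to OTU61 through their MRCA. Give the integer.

10

The MRCA of OTU27 and OTU61 is the node subtending (((OTU37,OTU33),(((OTU11,(OTU43,OTU61)),(OTU66,OTU34)),(OTU70,(OTU8,OTU16)))),((OTU50,(OTU46,OTU27)),OTU36)).
From OTU27 up to that node: 4 branches. From OTU61 up to the same node: 6 branches. Total: 4 + 6 = 10.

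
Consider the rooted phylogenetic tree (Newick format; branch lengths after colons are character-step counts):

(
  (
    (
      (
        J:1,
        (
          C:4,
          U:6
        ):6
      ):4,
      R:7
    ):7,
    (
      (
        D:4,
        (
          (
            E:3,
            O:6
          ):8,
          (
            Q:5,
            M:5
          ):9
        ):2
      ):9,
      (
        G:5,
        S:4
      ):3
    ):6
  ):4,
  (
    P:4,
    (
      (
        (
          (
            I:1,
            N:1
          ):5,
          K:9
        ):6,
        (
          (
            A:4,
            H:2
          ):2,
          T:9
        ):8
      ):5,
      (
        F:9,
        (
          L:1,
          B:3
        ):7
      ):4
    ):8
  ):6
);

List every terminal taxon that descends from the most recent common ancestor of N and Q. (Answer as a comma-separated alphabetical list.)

A, B, C, D, E, F, G, H, I, J, K, L, M, N, O, P, Q, R, S, T, U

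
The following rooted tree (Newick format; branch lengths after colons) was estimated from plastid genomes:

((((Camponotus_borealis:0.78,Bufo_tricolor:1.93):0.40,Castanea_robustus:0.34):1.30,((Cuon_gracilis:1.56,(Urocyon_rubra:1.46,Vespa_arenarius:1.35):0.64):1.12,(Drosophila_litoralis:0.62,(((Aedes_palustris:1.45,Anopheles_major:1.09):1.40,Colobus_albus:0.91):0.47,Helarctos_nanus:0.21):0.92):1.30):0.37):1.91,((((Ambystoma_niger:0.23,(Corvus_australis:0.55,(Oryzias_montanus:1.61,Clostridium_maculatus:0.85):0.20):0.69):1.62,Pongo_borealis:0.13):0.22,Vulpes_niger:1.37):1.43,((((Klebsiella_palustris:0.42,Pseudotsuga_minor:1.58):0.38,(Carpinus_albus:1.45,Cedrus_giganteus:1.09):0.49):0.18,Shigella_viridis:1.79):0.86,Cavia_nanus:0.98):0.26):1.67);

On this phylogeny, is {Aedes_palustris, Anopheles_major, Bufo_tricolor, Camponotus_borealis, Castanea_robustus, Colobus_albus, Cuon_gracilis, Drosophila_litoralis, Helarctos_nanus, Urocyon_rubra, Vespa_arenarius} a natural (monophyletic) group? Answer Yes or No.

The most recent common ancestor of these taxa subtends (((Camponotus_borealis,Bufo_tricolor),Castanea_robustus),((Cuon_gracilis,(Urocyon_rubra,Vespa_arenarius)),(Drosophila_litoralis,(((Aedes_palustris,Anopheles_major),Colobus_albus),Helarctos_nanus)))).
That clade has exactly 11 tips — every listed taxon and nothing else — so the group is monophyletic.

Yes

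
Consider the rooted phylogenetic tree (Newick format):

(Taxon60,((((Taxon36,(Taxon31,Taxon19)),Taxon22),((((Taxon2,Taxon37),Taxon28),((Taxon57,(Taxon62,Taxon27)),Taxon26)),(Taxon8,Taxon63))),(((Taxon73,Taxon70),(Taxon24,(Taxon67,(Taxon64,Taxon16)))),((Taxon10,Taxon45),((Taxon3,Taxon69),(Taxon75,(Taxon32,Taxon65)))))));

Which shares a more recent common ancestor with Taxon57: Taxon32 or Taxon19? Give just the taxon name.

Taxon19

The MRCA of Taxon57 and Taxon19 subtends (((Taxon36,(Taxon31,Taxon19)),Taxon22),((((Taxon2,Taxon37),Taxon28),((Taxon57,(Taxon62,Taxon27)),Taxon26)),(Taxon8,Taxon63))) (13 taxa).
The MRCA of Taxon57 and Taxon32 subtends ((((Taxon36,(Taxon31,Taxon19)),Taxon22),((((Taxon2,Taxon37),Taxon28),((Taxon57,(Taxon62,Taxon27)),Taxon26)),(Taxon8,Taxon63))),(((Taxon73,Taxon70),(Taxon24,(Taxon67,(Taxon64,Taxon16)))),((Taxon10,Taxon45),((Taxon3,Taxon69),(Taxon75,(Taxon32,Taxon65)))))) (26 taxa).
The first is nested inside the second, so Taxon57 shares a more recent common ancestor with Taxon19.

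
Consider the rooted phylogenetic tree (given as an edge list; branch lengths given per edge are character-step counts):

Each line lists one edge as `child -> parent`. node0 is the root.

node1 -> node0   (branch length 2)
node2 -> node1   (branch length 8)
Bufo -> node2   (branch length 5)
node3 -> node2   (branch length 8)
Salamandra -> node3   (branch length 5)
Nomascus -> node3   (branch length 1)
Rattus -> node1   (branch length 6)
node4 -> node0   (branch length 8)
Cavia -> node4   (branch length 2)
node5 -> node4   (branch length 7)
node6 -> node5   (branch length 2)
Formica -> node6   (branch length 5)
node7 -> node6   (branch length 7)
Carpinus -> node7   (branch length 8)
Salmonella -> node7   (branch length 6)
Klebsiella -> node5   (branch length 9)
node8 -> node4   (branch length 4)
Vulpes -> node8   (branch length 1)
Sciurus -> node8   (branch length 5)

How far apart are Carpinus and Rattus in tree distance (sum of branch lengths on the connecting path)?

40

The path runs Carpinus → … → MRCA → … → Rattus; the MRCA is the root of the tree.
Branch lengths along that path: 8 + 7 + 2 + 7 + 8 + 2 + 6 = 40.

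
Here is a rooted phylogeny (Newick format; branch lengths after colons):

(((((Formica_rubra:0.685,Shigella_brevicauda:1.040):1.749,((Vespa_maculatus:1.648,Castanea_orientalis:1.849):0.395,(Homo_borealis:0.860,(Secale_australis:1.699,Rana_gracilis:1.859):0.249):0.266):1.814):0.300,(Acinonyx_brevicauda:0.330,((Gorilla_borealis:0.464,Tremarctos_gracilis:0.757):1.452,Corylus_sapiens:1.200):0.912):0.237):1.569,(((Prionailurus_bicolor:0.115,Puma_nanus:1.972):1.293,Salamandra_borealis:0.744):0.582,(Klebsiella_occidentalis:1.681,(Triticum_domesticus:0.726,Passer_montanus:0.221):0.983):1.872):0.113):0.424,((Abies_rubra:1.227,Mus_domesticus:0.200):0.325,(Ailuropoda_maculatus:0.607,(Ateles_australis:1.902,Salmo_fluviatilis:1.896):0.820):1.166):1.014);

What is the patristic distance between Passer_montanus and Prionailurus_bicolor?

The path runs Passer_montanus → … → MRCA → … → Prionailurus_bicolor; the MRCA is the node subtending (((Prionailurus_bicolor,Puma_nanus),Salamandra_borealis),(Klebsiella_occidentalis,(Triticum_domesticus,Passer_montanus))).
Branch lengths along that path: 0.221 + 0.983 + 1.872 + 0.582 + 1.293 + 0.115 = 5.066.

5.066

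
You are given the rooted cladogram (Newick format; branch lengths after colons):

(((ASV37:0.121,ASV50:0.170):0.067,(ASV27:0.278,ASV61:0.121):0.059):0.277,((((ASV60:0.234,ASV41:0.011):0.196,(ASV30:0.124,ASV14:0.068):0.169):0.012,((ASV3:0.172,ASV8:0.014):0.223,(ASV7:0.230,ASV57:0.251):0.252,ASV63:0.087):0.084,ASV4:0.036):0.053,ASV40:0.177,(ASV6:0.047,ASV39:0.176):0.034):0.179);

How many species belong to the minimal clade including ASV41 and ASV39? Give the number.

The MRCA of ASV41 and ASV39 is the node subtending ((((ASV60,ASV41),(ASV30,ASV14)),((ASV3,ASV8),(ASV7,ASV57),ASV63),ASV4),ASV40,(ASV6,ASV39)).
That clade contains 13 terminal taxa: ASV14, ASV3, ASV30, ASV39, ASV4, ASV40, ASV41, ASV57, ASV6, ASV60, ASV63, ASV7, ASV8.

13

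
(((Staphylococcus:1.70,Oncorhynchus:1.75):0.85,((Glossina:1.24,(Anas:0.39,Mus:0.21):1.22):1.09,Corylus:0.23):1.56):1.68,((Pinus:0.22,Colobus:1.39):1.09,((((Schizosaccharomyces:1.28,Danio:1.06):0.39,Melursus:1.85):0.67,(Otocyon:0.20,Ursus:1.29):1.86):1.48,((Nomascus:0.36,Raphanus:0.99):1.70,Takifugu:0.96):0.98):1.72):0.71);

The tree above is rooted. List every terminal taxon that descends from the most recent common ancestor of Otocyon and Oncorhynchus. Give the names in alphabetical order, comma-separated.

Anas, Colobus, Corylus, Danio, Glossina, Melursus, Mus, Nomascus, Oncorhynchus, Otocyon, Pinus, Raphanus, Schizosaccharomyces, Staphylococcus, Takifugu, Ursus

Tracing Otocyon: it sits inside (Otocyon,Ursus).
Tracing Oncorhynchus: it sits inside (Staphylococcus,Oncorhynchus).
The smallest clade enclosing both is the whole tree (their MRCA is the root), so the answer is all 16 tips in alphabetical order.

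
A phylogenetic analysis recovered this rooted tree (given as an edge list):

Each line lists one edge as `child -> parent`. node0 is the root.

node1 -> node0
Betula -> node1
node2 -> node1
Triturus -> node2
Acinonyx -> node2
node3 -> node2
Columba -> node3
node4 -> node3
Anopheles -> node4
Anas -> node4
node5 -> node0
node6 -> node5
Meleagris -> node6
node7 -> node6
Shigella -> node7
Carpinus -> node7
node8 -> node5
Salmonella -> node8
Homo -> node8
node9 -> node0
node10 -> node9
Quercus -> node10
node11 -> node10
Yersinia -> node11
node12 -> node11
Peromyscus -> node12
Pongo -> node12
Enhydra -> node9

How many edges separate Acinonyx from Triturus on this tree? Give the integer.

The MRCA of Acinonyx and Triturus is the node subtending (Triturus,Acinonyx,(Columba,(Anopheles,Anas))).
From Acinonyx up to that node: 1 branch. From Triturus up to the same node: 1 branch. Total: 1 + 1 = 2.

2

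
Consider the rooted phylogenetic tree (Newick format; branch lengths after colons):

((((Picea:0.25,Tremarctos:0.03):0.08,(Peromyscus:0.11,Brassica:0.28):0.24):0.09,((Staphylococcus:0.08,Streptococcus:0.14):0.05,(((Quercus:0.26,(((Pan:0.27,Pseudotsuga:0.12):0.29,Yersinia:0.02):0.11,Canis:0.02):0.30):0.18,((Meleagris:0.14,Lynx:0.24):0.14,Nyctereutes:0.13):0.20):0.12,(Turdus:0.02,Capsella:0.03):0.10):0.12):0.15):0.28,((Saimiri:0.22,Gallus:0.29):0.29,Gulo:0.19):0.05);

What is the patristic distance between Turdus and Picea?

0.81

The path runs Turdus → … → MRCA → … → Picea; the MRCA is the node subtending (((Picea,Tremarctos),(Peromyscus,Brassica)),((Staphylococcus,Streptococcus),(((Quercus,(((Pan,Pseudotsuga),Yersinia),Canis)),((Meleagris,Lynx),Nyctereutes)),(Turdus,Capsella)))).
Branch lengths along that path: 0.02 + 0.10 + 0.12 + 0.15 + 0.09 + 0.08 + 0.25 = 0.81.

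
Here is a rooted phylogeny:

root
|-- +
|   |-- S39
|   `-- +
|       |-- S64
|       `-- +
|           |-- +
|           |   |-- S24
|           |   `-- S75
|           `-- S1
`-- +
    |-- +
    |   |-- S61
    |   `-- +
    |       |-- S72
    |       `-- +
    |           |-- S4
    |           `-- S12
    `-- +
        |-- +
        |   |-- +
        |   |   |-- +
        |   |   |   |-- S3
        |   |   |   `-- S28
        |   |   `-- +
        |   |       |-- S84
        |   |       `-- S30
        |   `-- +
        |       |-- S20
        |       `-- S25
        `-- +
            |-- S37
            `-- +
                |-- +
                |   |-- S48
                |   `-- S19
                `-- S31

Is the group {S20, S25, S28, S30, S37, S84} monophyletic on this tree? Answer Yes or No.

The MRCA of the listed taxa subtends ((((S3,S28),(S84,S30)),(S20,S25)),(S37,((S48,S19),S31))).
That clade also contains S19, S3, S31, S48, which are not in the proposed group, so the group is not monophyletic.

No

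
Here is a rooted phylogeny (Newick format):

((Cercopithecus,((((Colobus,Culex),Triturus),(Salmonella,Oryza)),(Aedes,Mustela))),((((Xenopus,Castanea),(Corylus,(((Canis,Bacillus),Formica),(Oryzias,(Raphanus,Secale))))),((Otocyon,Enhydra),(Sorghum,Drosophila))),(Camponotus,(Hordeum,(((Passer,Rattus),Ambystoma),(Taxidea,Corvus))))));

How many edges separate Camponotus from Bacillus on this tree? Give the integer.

The MRCA of Camponotus and Bacillus is the node subtending ((((Xenopus,Castanea),(Corylus,(((Canis,Bacillus),Formica),(Oryzias,(Raphanus,Secale))))),((Otocyon,Enhydra),(Sorghum,Drosophila))),(Camponotus,(Hordeum,(((Passer,Rattus),Ambystoma),(Taxidea,Corvus))))).
From Camponotus up to that node: 2 branches. From Bacillus up to the same node: 7 branches. Total: 2 + 7 = 9.

9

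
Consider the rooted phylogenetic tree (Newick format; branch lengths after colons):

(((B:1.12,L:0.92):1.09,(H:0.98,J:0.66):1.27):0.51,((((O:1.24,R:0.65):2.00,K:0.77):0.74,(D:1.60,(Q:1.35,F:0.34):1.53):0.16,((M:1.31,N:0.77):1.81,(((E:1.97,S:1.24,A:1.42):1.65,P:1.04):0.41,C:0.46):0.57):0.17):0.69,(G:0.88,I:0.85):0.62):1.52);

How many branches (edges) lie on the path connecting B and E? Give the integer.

10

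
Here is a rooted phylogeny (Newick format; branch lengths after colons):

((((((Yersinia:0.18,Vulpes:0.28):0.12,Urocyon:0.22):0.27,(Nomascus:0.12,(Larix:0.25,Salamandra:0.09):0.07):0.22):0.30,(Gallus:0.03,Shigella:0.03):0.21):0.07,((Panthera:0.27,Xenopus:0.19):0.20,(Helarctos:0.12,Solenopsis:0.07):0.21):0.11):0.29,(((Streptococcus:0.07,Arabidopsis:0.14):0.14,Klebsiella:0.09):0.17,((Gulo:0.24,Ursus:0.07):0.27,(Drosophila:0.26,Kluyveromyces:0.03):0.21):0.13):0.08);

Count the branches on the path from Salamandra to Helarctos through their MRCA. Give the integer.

8

The MRCA of Salamandra and Helarctos is the node subtending (((((Yersinia,Vulpes),Urocyon),(Nomascus,(Larix,Salamandra))),(Gallus,Shigella)),((Panthera,Xenopus),(Helarctos,Solenopsis))).
From Salamandra up to that node: 5 branches. From Helarctos up to the same node: 3 branches. Total: 5 + 3 = 8.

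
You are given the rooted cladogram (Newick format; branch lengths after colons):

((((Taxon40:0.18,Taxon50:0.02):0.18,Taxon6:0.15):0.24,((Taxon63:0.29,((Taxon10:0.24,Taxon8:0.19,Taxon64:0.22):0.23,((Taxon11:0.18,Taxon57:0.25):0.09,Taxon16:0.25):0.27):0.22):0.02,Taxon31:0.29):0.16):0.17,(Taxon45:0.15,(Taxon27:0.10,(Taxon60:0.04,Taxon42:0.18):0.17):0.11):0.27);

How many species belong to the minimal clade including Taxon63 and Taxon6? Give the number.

11

The MRCA of Taxon63 and Taxon6 is the node subtending (((Taxon40,Taxon50),Taxon6),((Taxon63,((Taxon10,Taxon8,Taxon64),((Taxon11,Taxon57),Taxon16))),Taxon31)).
That clade contains 11 terminal taxa: Taxon10, Taxon11, Taxon16, Taxon31, Taxon40, Taxon50, Taxon57, Taxon6, Taxon63, Taxon64, Taxon8.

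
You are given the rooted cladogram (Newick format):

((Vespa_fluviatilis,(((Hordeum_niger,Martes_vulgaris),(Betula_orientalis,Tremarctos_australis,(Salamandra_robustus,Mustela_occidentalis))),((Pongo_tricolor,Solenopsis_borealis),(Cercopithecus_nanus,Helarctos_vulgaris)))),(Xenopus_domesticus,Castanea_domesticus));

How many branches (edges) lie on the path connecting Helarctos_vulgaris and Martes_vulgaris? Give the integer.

The MRCA of Helarctos_vulgaris and Martes_vulgaris is the node subtending (((Hordeum_niger,Martes_vulgaris),(Betula_orientalis,Tremarctos_australis,(Salamandra_robustus,Mustela_occidentalis))),((Pongo_tricolor,Solenopsis_borealis),(Cercopithecus_nanus,Helarctos_vulgaris))).
From Helarctos_vulgaris up to that node: 3 branches. From Martes_vulgaris up to the same node: 3 branches. Total: 3 + 3 = 6.

6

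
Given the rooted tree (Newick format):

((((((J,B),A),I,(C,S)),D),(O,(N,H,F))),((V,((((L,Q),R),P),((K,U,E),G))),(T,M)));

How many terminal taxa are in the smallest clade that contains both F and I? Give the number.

11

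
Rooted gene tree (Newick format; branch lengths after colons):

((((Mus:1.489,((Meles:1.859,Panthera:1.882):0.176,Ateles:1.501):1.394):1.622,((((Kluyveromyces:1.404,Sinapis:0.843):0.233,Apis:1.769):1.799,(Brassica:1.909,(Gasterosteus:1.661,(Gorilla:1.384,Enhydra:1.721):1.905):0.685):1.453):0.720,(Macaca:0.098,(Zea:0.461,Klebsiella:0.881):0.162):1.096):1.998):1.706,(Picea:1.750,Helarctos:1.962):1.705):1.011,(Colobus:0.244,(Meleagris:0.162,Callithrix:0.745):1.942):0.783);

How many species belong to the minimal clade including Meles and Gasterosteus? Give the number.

14

The MRCA of Meles and Gasterosteus is the node subtending ((Mus,((Meles,Panthera),Ateles)),((((Kluyveromyces,Sinapis),Apis),(Brassica,(Gasterosteus,(Gorilla,Enhydra)))),(Macaca,(Zea,Klebsiella)))).
That clade contains 14 terminal taxa: Apis, Ateles, Brassica, Enhydra, Gasterosteus, Gorilla, Klebsiella, Kluyveromyces, Macaca, Meles, Mus, Panthera, Sinapis, Zea.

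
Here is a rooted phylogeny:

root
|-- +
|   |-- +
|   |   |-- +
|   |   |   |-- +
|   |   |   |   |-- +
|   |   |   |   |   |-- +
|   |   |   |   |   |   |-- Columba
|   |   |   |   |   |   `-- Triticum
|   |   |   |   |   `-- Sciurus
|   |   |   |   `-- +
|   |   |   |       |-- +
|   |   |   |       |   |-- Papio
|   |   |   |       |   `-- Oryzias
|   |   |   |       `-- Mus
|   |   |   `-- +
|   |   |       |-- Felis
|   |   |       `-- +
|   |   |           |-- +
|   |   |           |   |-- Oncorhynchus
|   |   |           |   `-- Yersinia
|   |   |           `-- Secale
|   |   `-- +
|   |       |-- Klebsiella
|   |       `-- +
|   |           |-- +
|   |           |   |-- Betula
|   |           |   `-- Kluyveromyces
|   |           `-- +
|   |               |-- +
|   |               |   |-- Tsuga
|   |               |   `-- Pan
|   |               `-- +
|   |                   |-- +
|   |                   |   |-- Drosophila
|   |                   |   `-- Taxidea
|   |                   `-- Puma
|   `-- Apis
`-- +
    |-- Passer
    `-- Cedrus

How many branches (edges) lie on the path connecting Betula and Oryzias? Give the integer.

9

The MRCA of Betula and Oryzias is the node subtending (((((Columba,Triticum),Sciurus),((Papio,Oryzias),Mus)),(Felis,((Oncorhynchus,Yersinia),Secale))),(Klebsiella,((Betula,Kluyveromyces),((Tsuga,Pan),((Drosophila,Taxidea),Puma))))).
From Betula up to that node: 4 branches. From Oryzias up to the same node: 5 branches. Total: 4 + 5 = 9.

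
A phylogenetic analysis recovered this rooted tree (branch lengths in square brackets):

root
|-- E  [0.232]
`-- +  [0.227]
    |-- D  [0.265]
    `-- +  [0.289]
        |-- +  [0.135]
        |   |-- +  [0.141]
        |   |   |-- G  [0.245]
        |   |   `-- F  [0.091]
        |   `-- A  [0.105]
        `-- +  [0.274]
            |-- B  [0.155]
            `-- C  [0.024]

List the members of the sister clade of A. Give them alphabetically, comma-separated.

A attaches to the tree at the node subtending ((G,F),A).
The other lineage descending from that same node — the sister group — is (G,F); its 2 tips in alphabetical order are the answer.

F, G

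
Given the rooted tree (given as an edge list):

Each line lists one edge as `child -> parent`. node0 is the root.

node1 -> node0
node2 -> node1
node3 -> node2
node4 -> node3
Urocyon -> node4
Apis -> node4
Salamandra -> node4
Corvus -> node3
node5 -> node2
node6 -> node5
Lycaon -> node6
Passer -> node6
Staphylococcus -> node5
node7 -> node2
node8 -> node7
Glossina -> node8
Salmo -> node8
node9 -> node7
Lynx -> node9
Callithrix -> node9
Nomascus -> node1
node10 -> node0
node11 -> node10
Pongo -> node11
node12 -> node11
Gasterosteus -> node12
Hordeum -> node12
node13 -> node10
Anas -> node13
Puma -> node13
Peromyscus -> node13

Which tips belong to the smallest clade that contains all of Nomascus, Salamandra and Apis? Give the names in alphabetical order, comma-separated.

Tracing Nomascus: it sits inside ((((Urocyon,Apis,Salamandra),Corvus),((Lycaon,Passer),Staphylococcus),((Glossina,Salmo),(Lynx,Callithrix))),Nomascus).
Tracing Salamandra: it sits inside (Urocyon,Apis,Salamandra).
Tracing Apis: it sits inside (Urocyon,Apis,Salamandra).
The smallest clade enclosing all 3 is ((((Urocyon,Apis,Salamandra),Corvus),((Lycaon,Passer),Staphylococcus),((Glossina,Salmo),(Lynx,Callithrix))),Nomascus); the answer is its 12 terminal taxa in alphabetical order.

Apis, Callithrix, Corvus, Glossina, Lycaon, Lynx, Nomascus, Passer, Salamandra, Salmo, Staphylococcus, Urocyon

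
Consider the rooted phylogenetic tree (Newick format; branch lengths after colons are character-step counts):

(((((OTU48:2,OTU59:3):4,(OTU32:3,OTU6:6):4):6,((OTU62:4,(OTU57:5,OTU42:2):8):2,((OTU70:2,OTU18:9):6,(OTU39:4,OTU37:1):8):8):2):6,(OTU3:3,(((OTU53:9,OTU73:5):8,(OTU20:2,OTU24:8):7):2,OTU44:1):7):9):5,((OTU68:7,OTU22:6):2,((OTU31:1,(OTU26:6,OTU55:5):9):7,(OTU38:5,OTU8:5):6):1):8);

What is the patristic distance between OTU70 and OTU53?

The path runs OTU70 → … → MRCA → … → OTU53; the MRCA is the node subtending ((((OTU48,OTU59),(OTU32,OTU6)),((OTU62,(OTU57,OTU42)),((OTU70,OTU18),(OTU39,OTU37)))),(OTU3,(((OTU53,OTU73),(OTU20,OTU24)),OTU44))).
Branch lengths along that path: 2 + 6 + 8 + 2 + 6 + 9 + 7 + 2 + 8 + 9 = 59.

59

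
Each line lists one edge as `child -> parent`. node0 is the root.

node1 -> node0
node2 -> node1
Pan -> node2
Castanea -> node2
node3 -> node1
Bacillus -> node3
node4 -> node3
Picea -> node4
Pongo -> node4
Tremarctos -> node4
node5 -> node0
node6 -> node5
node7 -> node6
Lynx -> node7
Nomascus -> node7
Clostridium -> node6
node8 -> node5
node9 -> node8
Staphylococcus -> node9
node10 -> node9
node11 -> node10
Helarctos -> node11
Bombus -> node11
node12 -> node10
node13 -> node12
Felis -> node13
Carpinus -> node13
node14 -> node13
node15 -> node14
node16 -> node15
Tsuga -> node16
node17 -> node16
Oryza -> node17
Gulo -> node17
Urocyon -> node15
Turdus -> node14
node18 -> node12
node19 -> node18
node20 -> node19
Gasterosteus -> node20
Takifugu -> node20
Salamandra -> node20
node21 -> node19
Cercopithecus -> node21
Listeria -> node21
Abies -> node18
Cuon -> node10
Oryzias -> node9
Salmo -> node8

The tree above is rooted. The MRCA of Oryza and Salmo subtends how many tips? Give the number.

19

The MRCA of Oryza and Salmo is the node subtending ((Staphylococcus,((Helarctos,Bombus),((Felis,Carpinus,(((Tsuga,(Oryza,Gulo)),Urocyon),Turdus)),(((Gasterosteus,Takifugu,Salamandra),(Cercopithecus,Listeria)),Abies)),Cuon),Oryzias),Salmo).
That clade contains 19 terminal taxa: Abies, Bombus, Carpinus, Cercopithecus, Cuon, Felis, Gasterosteus, Gulo, Helarctos, Listeria, Oryza, Oryzias, Salamandra, Salmo, Staphylococcus, Takifugu, Tsuga, Turdus, Urocyon.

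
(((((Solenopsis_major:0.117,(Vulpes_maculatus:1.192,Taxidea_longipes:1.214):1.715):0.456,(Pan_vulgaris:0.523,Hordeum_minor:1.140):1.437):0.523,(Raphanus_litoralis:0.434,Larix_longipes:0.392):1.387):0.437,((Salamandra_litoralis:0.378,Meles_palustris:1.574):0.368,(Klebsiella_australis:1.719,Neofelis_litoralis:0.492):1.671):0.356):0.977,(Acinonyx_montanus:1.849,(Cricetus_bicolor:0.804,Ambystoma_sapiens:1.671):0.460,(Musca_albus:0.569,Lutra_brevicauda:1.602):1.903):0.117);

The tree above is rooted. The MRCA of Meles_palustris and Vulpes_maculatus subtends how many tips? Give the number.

11

The MRCA of Meles_palustris and Vulpes_maculatus is the node subtending ((((Solenopsis_major,(Vulpes_maculatus,Taxidea_longipes)),(Pan_vulgaris,Hordeum_minor)),(Raphanus_litoralis,Larix_longipes)),((Salamandra_litoralis,Meles_palustris),(Klebsiella_australis,Neofelis_litoralis))).
That clade contains 11 terminal taxa: Hordeum_minor, Klebsiella_australis, Larix_longipes, Meles_palustris, Neofelis_litoralis, Pan_vulgaris, Raphanus_litoralis, Salamandra_litoralis, Solenopsis_major, Taxidea_longipes, Vulpes_maculatus.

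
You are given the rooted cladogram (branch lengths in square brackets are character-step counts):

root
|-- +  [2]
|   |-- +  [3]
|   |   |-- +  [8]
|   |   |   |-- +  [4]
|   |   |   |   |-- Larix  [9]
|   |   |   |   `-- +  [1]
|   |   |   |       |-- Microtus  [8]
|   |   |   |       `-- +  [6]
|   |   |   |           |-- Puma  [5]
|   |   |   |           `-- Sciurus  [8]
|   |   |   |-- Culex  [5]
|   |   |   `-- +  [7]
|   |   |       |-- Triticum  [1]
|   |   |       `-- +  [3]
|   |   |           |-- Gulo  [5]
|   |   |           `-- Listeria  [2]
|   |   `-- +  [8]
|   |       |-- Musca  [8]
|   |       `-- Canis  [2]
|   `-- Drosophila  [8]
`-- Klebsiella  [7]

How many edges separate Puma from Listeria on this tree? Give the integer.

7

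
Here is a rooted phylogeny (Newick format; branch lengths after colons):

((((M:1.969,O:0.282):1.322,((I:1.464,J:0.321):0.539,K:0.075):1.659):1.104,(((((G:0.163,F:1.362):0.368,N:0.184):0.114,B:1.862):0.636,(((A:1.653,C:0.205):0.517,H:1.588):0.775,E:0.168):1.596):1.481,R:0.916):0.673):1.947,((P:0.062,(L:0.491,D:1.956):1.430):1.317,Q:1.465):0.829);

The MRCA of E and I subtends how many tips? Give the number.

The MRCA of E and I is the node subtending (((M,O),((I,J),K)),(((((G,F),N),B),(((A,C),H),E)),R)).
That clade contains 14 terminal taxa: A, B, C, E, F, G, H, I, J, K, M, N, O, R.

14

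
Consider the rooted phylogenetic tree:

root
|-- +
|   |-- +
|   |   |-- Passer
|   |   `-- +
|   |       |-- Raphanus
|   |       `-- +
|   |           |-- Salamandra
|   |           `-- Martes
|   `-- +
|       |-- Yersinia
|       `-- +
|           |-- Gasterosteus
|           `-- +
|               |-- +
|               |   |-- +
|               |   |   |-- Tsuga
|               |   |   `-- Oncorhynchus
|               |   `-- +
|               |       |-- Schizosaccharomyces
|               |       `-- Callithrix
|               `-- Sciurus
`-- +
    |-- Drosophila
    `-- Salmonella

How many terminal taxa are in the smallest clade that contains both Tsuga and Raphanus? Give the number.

The MRCA of Tsuga and Raphanus is the node subtending ((Passer,(Raphanus,(Salamandra,Martes))),(Yersinia,(Gasterosteus,(((Tsuga,Oncorhynchus),(Schizosaccharomyces,Callithrix)),Sciurus)))).
That clade contains 11 terminal taxa: Callithrix, Gasterosteus, Martes, Oncorhynchus, Passer, Raphanus, Salamandra, Schizosaccharomyces, Sciurus, Tsuga, Yersinia.

11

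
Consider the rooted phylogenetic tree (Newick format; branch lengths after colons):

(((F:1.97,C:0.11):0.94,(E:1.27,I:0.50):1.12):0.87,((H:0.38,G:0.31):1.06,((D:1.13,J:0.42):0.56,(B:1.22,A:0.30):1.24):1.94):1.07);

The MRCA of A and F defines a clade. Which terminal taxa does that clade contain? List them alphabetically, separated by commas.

A, B, C, D, E, F, G, H, I, J

Tracing A: it sits inside (B,A).
Tracing F: it sits inside (F,C).
The smallest clade enclosing both is the whole tree (their MRCA is the root), so the answer is all 10 tips in alphabetical order.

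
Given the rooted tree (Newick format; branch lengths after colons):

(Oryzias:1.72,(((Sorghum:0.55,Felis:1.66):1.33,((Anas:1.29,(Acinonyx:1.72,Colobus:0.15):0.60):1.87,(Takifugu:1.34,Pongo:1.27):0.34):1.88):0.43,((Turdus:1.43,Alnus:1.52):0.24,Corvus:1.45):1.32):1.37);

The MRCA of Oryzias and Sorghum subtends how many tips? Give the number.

The MRCA of Oryzias and Sorghum is the root, so the clade is the entire tree.
That clade contains 11 terminal taxa: Acinonyx, Alnus, Anas, Colobus, Corvus, Felis, Oryzias, Pongo, Sorghum, Takifugu, Turdus.

11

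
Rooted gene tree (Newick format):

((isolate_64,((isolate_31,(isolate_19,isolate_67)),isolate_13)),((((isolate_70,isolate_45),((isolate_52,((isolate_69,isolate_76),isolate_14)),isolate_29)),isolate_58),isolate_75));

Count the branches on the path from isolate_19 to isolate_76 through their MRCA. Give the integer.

13

The MRCA of isolate_19 and isolate_76 is the root of the tree.
From isolate_19 up to that node: 5 branches. From isolate_76 up to the same node: 8 branches. Total: 5 + 8 = 13.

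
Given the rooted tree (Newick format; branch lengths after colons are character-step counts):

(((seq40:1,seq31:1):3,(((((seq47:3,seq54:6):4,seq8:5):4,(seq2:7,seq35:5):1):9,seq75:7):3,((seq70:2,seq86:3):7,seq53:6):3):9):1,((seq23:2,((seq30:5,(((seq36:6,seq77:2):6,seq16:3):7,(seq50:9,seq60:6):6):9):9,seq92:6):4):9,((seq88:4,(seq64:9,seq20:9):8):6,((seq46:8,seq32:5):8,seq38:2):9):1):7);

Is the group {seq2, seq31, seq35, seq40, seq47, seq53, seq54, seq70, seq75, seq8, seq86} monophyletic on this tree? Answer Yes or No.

The most recent common ancestor of these taxa subtends ((seq40,seq31),(((((seq47,seq54),seq8),(seq2,seq35)),seq75),((seq70,seq86),seq53))).
That clade has exactly 11 tips — every listed taxon and nothing else — so the group is monophyletic.

Yes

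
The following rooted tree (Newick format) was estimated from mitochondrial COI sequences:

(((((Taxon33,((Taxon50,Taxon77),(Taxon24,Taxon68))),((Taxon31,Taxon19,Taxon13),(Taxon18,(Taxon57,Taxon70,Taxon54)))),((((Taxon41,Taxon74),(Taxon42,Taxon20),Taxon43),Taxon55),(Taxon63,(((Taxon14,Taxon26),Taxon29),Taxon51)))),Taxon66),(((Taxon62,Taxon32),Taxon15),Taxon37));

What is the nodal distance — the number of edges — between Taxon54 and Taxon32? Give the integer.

11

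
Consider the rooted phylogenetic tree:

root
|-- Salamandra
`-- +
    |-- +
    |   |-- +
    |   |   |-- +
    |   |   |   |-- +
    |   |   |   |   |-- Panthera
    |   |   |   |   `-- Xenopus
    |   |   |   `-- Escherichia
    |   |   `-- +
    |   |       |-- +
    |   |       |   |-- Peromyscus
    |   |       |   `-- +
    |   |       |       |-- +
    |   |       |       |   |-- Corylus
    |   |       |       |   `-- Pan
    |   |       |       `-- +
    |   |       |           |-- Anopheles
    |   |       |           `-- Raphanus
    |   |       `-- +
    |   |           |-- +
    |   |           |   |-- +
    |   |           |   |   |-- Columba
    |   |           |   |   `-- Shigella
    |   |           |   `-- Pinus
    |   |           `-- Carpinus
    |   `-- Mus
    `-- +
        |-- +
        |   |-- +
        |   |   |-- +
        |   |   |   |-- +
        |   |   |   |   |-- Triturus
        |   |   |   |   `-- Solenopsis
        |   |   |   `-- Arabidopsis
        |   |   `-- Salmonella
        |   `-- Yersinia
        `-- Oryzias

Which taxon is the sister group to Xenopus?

Panthera

Xenopus attaches to the tree at the node subtending (Panthera,Xenopus).
The other lineage descending from that same node — the sister group — is the single tip Panthera.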